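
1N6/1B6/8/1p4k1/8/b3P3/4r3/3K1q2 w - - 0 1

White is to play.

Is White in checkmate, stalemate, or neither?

checkmate

White to move; white king on d1.
In check: yes, from the black queen on f1.
King squares — c1: attacked by Qf1; e1: attacked by Qf1; c2: attacked by Re2; d2: attacked by Re2; e2: attacked by Qf1.
Legal moves for White: none.
In check with no legal moves → checkmate.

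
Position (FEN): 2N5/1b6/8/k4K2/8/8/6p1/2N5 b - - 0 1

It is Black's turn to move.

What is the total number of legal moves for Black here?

15

Black to move; king on a5.
In check: no.
Legal moves: Bxc8+, Ba8, Bc6, Ba6, Bd5, Be4+, Bf3, Ka6, Kb5, Kb4, Ka4, g1=Q, g1=R, g1=B, g1=N.
Count: 15.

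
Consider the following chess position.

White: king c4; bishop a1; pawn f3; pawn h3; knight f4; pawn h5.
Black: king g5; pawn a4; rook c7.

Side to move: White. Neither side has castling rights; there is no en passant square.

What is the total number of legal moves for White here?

White to move; king on c4.
In check: yes, from the black rook on c7.
Legal moves: Kd5, Kb5, Kd4, Kb4, Kd3.
Count: 5.

5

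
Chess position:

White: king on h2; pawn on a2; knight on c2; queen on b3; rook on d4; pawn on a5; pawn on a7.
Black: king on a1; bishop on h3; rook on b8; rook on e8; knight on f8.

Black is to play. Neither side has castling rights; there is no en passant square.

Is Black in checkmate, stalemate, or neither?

checkmate

Black to move; black king on a1.
In check: yes, from the white knight on c2.
King squares — b1: attacked by Qb3; a2: attacked by Qb3; b2: attacked by Qb3.
Legal moves for Black: none.
In check with no legal moves → checkmate.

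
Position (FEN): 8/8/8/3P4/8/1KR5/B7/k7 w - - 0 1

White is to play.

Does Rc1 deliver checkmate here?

yes

After Rc1: black king on a1; in check: yes, from the white rook on c1.
King squares — b1: attacked by Rc1; a2: attacked by Kb3; b2: attacked by Kb3.
Black has no legal moves → checkmate.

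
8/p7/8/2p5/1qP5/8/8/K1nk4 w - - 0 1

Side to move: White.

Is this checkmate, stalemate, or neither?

White to move; white king on a1.
In check: no.
King squares — b1: attacked by Qb4; a2: attacked by Nc1; b2: attacked by Qb4.
Legal moves for White: none.
Not in check and no legal moves → stalemate.

stalemate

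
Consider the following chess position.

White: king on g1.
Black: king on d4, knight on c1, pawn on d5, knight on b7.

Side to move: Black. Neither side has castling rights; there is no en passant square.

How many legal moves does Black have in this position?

15

Black to move; king on d4.
In check: no.
Legal moves: Nd8, Nd6, Nc5, Na5, Ke5, Kc5, Ke4, Kc4, Ke3, Kd3, Kc3, Nd3, Nb3, Ne2+, Na2.
Count: 15.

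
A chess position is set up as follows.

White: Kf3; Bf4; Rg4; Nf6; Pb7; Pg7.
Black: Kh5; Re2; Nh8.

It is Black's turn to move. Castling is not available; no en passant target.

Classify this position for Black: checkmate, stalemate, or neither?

checkmate

Black to move; black king on h5.
In check: yes, from the white knight on f6.
King squares — g4: attacked by Kf3; h4: attacked by Rg4; g5: attacked by Bf4; g6: attacked by Rg4; h6: attacked by Bf4.
Legal moves for Black: none.
In check with no legal moves → checkmate.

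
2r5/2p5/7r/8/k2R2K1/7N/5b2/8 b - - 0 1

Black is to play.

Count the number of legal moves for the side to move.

Black to move; king on a4.
In check: yes, from the white rook on d4.
Legal moves: Kb5, Ka5, Kb3, Ka3, Bxd4.
Count: 5.

5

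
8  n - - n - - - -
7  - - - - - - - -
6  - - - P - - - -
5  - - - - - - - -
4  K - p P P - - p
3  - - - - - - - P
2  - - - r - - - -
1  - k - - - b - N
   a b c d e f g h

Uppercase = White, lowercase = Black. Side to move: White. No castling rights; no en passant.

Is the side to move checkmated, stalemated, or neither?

neither

White to move; white king on a4.
In check: no.
Legal moves for White: Kb5, Ka5, Kb4, Ka3, Ng3, Nf2, d7, e5, d5.
White has 9 legal moves and is not in check → neither.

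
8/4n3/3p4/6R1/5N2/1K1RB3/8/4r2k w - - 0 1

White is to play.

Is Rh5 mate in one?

yes

After Rh5: black king on h1; in check: yes, from the white rook on h5.
King squares — g1: attacked by Be3; g2: attacked by Nf4; h2: attacked by Rh5.
Black has no legal moves → checkmate.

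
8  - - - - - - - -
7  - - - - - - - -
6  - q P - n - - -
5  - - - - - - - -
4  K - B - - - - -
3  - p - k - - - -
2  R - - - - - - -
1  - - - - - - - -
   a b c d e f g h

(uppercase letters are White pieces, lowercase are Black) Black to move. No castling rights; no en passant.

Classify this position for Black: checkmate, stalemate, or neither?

neither

Black to move; black king on d3.
In check: yes, from the white bishop on c4.
King squares — c2: attacked by Ra2; d2: attacked by Ra2; e2: attacked by Ra2; c3: available; e3: available; c4: available; d4: available; e4: available.
Legal moves for Black: Ke4, Kd4, Kxc4, Ke3, Kc3.
Black is in check but has 5 legal moves → neither.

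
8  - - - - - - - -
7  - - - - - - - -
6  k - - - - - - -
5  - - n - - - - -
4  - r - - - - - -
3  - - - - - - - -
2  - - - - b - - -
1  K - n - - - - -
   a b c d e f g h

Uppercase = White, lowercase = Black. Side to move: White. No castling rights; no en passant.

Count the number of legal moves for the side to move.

0

White to move; king on a1.
In check: no.
Legal moves: none.
Count: 0.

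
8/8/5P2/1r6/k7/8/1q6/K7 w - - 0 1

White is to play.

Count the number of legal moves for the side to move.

0

White to move; king on a1.
In check: yes, from the black queen on b2.
Legal moves: none.
Count: 0.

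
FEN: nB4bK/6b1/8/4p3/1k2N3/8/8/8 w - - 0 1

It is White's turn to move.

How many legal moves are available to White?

2

White to move; king on h8.
In check: yes, from the black bishop on g7.
Legal moves: Kxg8, Kxg7.
Count: 2.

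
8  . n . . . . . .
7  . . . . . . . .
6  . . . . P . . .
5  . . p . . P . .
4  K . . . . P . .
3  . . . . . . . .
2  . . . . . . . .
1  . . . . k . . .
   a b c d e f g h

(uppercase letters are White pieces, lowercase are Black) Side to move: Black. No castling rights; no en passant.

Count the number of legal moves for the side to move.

Black to move; king on e1.
In check: no.
Legal moves: Nd7, Nc6, Na6, Kf2, Ke2, Kd2, Kf1, Kd1, c4.
Count: 9.

9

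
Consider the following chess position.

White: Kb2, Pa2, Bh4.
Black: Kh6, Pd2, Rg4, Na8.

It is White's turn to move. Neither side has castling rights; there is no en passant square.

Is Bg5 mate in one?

After Bg5: black king on h6; in check: yes, from the white bishop on g5.
Black has 6 legal replies: Kh7, Kg7, Kg6, Kh5, Kxg5, Rxg5.
In check but a legal move exists → not checkmate.

no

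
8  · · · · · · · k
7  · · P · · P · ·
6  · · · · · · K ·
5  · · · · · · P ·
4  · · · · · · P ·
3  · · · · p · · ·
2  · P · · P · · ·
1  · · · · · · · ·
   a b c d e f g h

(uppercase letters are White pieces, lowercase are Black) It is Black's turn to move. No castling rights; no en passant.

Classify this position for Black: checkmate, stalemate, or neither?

Black to move; black king on h8.
In check: no.
King squares — g7: attacked by Kg6; h7: attacked by Kg6; g8: attacked by Pf7.
Legal moves for Black: none.
Not in check and no legal moves → stalemate.

stalemate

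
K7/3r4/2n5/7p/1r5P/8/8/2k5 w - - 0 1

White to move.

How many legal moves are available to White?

White to move; king on a8.
In check: no.
Legal moves: none.
Count: 0.

0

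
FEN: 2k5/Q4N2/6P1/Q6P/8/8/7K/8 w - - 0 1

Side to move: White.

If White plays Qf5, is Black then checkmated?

yes

After Qf5: black king on c8; in check: yes, from the white queen on f5.
King squares — b7: attacked by Qa7; c7: attacked by Qa7; d7: attacked by Qf5; b8: attacked by Qa7; d8: attacked by Nf7.
Black has no legal moves → checkmate.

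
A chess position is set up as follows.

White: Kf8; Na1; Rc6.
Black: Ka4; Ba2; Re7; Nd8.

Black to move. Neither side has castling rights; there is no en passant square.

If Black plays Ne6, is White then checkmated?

no

After Ne6: white king on f8; in check: yes, from the black knight on e6.
White has 3 legal replies: Kg8, Kxe7, Rxe6.
In check but a legal move exists → not checkmate.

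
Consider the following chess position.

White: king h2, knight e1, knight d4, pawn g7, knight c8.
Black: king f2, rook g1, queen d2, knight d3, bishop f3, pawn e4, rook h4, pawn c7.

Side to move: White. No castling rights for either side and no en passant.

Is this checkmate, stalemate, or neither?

checkmate

White to move; white king on h2.
In check: yes, from the black rook on h4.
King squares — g1: attacked by Kf2; h1: attacked by Rg1; g2: attacked by Rg1; g3: attacked by Rg1; h3: attacked by Rh4.
Legal moves for White: none.
In check with no legal moves → checkmate.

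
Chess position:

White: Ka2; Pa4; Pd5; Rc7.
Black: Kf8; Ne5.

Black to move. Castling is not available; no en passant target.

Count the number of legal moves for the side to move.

10

Black to move; king on f8.
In check: no.
Legal moves: Kg8, Ke8, Nf7, Nd7, Ng6, Nc6, Ng4, Nc4, Nf3, Nd3.
Count: 10.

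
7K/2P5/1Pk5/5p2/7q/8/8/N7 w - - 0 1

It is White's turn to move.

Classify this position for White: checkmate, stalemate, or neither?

neither

White to move; white king on h8.
In check: yes, from the black queen on h4.
Legal moves for White: Kg8, Kg7.
White is in check but has 2 legal moves → neither.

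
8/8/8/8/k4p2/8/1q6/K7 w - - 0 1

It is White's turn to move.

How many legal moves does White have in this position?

White to move; king on a1.
In check: yes, from the black queen on b2.
Legal moves: Kxb2.
Count: 1.

1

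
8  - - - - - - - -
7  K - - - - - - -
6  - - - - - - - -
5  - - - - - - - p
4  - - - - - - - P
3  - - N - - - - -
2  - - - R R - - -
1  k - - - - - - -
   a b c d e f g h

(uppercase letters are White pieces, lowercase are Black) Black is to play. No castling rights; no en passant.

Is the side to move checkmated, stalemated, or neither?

stalemate

Black to move; black king on a1.
In check: no.
King squares — b1: attacked by Nc3; a2: attacked by Rd2; b2: attacked by Rd2.
Legal moves for Black: none.
Not in check and no legal moves → stalemate.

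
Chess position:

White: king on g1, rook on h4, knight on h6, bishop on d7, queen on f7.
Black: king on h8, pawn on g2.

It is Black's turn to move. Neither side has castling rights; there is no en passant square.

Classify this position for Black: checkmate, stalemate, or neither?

stalemate

Black to move; black king on h8.
In check: no.
King squares — g7: attacked by Qf7; h7: attacked by Qf7; g8: attacked by Nh6.
Legal moves for Black: none.
Not in check and no legal moves → stalemate.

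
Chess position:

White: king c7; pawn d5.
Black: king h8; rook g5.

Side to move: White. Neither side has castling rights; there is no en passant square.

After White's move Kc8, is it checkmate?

After Kc8: black king on h8; in check: no.
Black is not in check, so this cannot be checkmate.

no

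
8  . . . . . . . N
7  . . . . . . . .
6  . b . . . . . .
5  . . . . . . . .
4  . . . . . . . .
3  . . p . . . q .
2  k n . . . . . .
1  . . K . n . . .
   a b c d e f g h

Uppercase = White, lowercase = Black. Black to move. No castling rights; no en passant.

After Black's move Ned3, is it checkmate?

no

After Ned3: white king on c1; in check: yes, from the black knight on d3.
White has 1 legal reply: Kc2.
In check but a legal move exists → not checkmate.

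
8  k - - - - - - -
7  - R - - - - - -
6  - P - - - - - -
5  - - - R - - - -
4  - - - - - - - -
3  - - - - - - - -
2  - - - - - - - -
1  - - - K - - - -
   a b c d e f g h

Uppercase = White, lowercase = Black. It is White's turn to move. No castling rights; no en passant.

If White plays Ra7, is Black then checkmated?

After Ra7: black king on a8; in check: yes, from the white rook on a7.
Black has 1 legal reply: Kb8.
In check but a legal move exists → not checkmate.

no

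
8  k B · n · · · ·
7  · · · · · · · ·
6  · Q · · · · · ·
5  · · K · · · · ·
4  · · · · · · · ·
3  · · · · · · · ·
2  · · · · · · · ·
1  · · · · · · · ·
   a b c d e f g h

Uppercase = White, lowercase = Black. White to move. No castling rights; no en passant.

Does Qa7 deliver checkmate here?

yes

After Qa7: black king on a8; in check: yes, from the white queen on a7.
King squares — a7: attacked by Bb8; b7: attacked by Qa7; b8: attacked by Qa7.
Black has no legal moves → checkmate.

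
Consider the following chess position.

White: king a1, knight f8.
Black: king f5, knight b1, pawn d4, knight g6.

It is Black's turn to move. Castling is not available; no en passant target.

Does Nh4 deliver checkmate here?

After Nh4: white king on a1; in check: no.
White is not in check, so this cannot be checkmate.

no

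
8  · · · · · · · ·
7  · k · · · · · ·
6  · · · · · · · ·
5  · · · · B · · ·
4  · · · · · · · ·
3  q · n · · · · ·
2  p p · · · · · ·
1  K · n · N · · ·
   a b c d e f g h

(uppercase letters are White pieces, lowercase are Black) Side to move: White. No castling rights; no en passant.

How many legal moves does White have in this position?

White to move; king on a1.
In check: yes, from the black pawn on b2.
Legal moves: none.
Count: 0.

0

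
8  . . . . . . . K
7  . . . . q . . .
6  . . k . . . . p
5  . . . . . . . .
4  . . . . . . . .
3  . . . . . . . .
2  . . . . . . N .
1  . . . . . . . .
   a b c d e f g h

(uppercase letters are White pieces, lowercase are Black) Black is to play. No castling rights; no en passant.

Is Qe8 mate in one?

After Qe8: white king on h8; in check: yes, from the black queen on e8.
White has 2 legal replies: Kh7, Kg7.
In check but a legal move exists → not checkmate.

no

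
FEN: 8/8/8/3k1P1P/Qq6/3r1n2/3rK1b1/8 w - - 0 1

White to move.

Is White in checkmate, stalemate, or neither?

checkmate

White to move; white king on e2.
In check: yes, from the black rook on d2.
King squares — d1: attacked by Rd2; e1: attacked by Nf3; f1: attacked by Bg2; d2: attacked by Rd3; f2: attacked by Rd2; d3: attacked by Rd2; e3: attacked by Rd3; f3: attacked by Bg2.
Legal moves for White: none.
In check with no legal moves → checkmate.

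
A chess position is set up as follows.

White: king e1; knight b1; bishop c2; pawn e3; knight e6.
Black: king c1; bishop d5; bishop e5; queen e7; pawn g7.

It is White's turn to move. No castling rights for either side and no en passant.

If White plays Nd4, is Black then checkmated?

no

After Nd4: black king on c1; in check: no.
Black is not in check, so this cannot be checkmate.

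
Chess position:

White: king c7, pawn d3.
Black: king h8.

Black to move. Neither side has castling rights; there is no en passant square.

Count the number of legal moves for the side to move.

3

Black to move; king on h8.
In check: no.
Legal moves: Kg8, Kh7, Kg7.
Count: 3.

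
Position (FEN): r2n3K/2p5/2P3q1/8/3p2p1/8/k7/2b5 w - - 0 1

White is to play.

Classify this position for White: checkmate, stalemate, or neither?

stalemate

White to move; white king on h8.
In check: no.
King squares — g7: attacked by Qg6; h7: attacked by Qg6; g8: attacked by Qg6.
Legal moves for White: none.
Not in check and no legal moves → stalemate.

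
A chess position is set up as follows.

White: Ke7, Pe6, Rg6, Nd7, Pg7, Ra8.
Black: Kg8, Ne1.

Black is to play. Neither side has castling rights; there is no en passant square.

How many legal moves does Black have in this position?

1

Black to move; king on g8.
In check: yes, from the white rook on a8.
Legal moves: Kh7.
Count: 1.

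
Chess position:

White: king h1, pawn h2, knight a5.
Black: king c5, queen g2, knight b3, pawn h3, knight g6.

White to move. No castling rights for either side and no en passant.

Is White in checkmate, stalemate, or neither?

White to move; white king on h1.
In check: yes, from the black queen on g2.
King squares — g1: attacked by Qg2; g2: attacked by Ph3; h2: own pawn.
Legal moves for White: none.
In check with no legal moves → checkmate.

checkmate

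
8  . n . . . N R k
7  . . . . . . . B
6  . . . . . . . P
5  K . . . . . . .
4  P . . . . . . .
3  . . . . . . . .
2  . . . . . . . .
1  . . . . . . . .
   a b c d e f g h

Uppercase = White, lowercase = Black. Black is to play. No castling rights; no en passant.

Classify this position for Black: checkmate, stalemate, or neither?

checkmate

Black to move; black king on h8.
In check: yes, from the white rook on g8.
King squares — g7: attacked by Ph6; h7: attacked by Nf8; g8: attacked by Bh7.
Legal moves for Black: none.
In check with no legal moves → checkmate.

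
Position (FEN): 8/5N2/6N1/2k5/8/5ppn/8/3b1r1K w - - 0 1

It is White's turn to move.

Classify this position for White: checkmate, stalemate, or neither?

checkmate

White to move; white king on h1.
In check: yes, from the black rook on f1.
King squares — g1: attacked by Rf1; g2: attacked by Pf3; h2: attacked by Pg3.
Legal moves for White: none.
In check with no legal moves → checkmate.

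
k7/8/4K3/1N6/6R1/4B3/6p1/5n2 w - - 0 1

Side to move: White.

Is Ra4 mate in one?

After Ra4: black king on a8; in check: yes, from the white rook on a4.
Black has 2 legal replies: Kb8, Kb7.
In check but a legal move exists → not checkmate.

no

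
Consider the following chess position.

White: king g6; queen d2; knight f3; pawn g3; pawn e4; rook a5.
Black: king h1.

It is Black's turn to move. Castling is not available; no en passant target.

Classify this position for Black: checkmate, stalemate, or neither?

Black to move; black king on h1.
In check: no.
King squares — g1: attacked by Nf3; g2: attacked by Qd2; h2: attacked by Qd2.
Legal moves for Black: none.
Not in check and no legal moves → stalemate.

stalemate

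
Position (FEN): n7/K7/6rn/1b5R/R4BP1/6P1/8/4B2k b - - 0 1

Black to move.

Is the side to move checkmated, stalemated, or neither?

Black to move; black king on h1.
In check: yes, from the white rook on h5.
Legal moves for Black: Kg2, Kg1.
Black is in check but has 2 legal moves → neither.

neither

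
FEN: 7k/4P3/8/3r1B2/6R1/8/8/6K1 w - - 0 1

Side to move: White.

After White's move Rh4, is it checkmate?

no

After Rh4: black king on h8; in check: yes, from the white rook on h4.
Black has 2 legal replies: Kg8, Kg7.
In check but a legal move exists → not checkmate.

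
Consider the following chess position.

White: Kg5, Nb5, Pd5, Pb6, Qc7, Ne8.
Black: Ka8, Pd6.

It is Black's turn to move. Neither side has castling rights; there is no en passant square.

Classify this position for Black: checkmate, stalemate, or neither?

stalemate

Black to move; black king on a8.
In check: no.
King squares — a7: attacked by Nb5; b7: attacked by Qc7; b8: attacked by Qc7.
Legal moves for Black: none.
Not in check and no legal moves → stalemate.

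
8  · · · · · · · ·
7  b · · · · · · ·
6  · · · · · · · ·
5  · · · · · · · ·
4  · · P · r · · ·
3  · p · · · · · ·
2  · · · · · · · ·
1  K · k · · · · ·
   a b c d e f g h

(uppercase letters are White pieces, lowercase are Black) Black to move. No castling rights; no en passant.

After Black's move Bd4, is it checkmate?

yes

After Bd4: white king on a1; in check: yes, from the black bishop on d4.
King squares — b1: attacked by Kc1; a2: attacked by Pb3; b2: attacked by Kc1.
White has no legal moves → checkmate.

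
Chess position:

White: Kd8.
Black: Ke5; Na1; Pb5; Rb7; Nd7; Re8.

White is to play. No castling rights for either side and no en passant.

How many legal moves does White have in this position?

White to move; king on d8.
In check: yes, from the black rook on e8.
Legal moves: Kxe8.
Count: 1.

1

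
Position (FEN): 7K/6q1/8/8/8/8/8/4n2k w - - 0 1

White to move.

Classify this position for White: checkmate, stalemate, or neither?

neither

White to move; white king on h8.
In check: yes, from the black queen on g7.
King squares — g7: available; h7: attacked by Qg7; g8: attacked by Qg7.
Legal moves for White: Kxg7.
White is in check but has 1 legal move → neither.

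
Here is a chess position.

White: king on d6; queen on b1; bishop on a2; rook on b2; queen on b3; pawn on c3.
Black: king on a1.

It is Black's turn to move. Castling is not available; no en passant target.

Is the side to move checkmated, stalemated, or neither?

Black to move; black king on a1.
In check: yes, from the white queen on b1.
King squares — b1: attacked by Ba2; a2: attacked by Qb1; b2: attacked by Qb1.
Legal moves for Black: none.
In check with no legal moves → checkmate.

checkmate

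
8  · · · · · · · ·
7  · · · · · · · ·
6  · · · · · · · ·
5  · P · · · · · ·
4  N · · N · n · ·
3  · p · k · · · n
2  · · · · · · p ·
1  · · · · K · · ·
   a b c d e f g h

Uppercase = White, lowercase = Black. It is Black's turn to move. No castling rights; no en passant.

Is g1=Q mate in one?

yes

After g1=Q: white king on e1; in check: yes, from the black queen on g1.
King squares — d1: attacked by Qg1; f1: attacked by Qg1; d2: attacked by Kd3; e2: attacked by Kd3; f2: attacked by Qg1.
White has no legal moves → checkmate.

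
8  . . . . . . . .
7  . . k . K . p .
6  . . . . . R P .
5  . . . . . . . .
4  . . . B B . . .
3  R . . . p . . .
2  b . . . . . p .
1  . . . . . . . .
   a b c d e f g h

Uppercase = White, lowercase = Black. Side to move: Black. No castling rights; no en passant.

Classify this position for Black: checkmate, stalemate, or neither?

neither

Black to move; black king on c7.
In check: no.
Legal moves for Black: Kc8, Kb8, Bg8, Bf7, Be6, Bd5, Bc4, Bb3, Bb1, gxf6, e2, g1=Q, g1=R, g1=B, g1=N.
Black has 15 legal moves and is not in check → neither.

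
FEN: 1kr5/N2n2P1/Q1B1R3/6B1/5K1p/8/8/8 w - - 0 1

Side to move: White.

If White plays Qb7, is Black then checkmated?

After Qb7: black king on b8; in check: yes, from the white queen on b7.
King squares — a7: attacked by Qb7; b7: attacked by Bc6; c7: attacked by Qb7; a8: attacked by Qb7; c8: own rook.
Black has no legal moves → checkmate.

yes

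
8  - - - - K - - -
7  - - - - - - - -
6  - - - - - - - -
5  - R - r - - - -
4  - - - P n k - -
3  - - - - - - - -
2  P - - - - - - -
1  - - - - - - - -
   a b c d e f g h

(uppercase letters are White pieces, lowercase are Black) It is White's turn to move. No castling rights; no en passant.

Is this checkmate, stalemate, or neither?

White to move; white king on e8.
In check: no.
Legal moves for White: Kf8, Kf7, Ke7, Rb8, Rb7, Rb6, Rxd5, Rc5, Ra5, Rb4, Rb3, Rb2, Rb1, a3, a4.
White has 15 legal moves and is not in check → neither.

neither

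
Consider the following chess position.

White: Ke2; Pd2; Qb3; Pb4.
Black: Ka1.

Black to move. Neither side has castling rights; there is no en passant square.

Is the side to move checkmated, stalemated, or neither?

stalemate

Black to move; black king on a1.
In check: no.
King squares — b1: attacked by Qb3; a2: attacked by Qb3; b2: attacked by Qb3.
Legal moves for Black: none.
Not in check and no legal moves → stalemate.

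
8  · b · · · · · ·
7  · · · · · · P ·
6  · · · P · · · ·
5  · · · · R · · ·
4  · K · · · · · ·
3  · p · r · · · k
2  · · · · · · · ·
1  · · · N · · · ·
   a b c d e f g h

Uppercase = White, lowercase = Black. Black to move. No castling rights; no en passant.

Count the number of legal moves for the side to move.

18

Black to move; king on h3.
In check: no.
Legal moves: Bc7, Ba7, Bxd6+, Kh4, Kg4, Kg3, Kh2, Kg2, Rxd6, Rd5, Rd4+, Rg3, Rf3, Re3, Rc3, Rd2, Rxd1, b2.
Count: 18.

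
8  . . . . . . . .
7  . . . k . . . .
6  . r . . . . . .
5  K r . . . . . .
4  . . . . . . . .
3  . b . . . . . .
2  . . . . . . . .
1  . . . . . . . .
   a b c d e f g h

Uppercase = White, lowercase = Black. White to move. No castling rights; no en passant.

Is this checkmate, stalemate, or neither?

checkmate

White to move; white king on a5.
In check: yes, from the black rook on b5.
King squares — a4: attacked by Bb3; b4: attacked by Rb5; b5: attacked by Rb6; a6: attacked by Rb6; b6: attacked by Rb5.
Legal moves for White: none.
In check with no legal moves → checkmate.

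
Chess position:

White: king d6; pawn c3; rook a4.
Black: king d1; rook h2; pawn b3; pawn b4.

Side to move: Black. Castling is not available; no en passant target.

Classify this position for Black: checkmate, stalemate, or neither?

neither

Black to move; black king on d1.
In check: no.
Legal moves for Black include: Rh8, Rh7, Rh6+, Rh5, Rh4, Rh3, Rg2, Rf2, Re2, Rd2+, Rc2, Rb2, Ra2, Rh1, Ke2, Kd2, Kc2, Ke1, ... (list truncated; more exist).
Black has legal moves and is not in check → neither.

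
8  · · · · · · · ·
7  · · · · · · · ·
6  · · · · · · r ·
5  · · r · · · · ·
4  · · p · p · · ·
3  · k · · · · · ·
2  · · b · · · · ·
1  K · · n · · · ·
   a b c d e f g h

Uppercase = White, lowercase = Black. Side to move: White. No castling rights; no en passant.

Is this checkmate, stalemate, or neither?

White to move; white king on a1.
In check: no.
King squares — b1: attacked by Bc2; a2: attacked by Kb3; b2: attacked by Nd1.
Legal moves for White: none.
Not in check and no legal moves → stalemate.

stalemate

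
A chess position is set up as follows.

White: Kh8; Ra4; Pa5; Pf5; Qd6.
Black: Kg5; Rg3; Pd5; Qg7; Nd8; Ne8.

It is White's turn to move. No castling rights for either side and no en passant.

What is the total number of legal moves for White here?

0

White to move; king on h8.
In check: yes, from the black queen on g7.
Legal moves: none.
Count: 0.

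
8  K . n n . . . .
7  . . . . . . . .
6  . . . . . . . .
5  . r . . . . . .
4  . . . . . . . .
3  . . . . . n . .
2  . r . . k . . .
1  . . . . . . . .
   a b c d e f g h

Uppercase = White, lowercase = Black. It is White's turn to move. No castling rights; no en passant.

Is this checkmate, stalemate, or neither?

stalemate

White to move; white king on a8.
In check: no.
King squares — a7: attacked by Nc8; b7: attacked by Rb5; b8: attacked by Rb5.
Legal moves for White: none.
Not in check and no legal moves → stalemate.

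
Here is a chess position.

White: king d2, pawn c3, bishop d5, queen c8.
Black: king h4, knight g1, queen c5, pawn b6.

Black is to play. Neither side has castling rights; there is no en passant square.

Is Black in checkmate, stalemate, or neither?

neither

Black to move; black king on h4.
In check: no.
Legal moves for Black include: Qf8, Qxc8, Qe7, Qc7, Qd6, Qc6, Qxd5+, Qb5, Qa5, Qd4+, Qc4, Qb4, Qe3+, Qxc3+, Qa3, Qf2+, Kh5, Kg5, ... (list truncated; more exist).
Black has legal moves and is not in check → neither.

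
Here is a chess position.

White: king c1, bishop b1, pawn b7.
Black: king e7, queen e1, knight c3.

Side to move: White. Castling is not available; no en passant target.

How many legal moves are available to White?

White to move; king on c1.
In check: yes, from the black queen on e1.
Legal moves: Kc2, Kb2.
Count: 2.

2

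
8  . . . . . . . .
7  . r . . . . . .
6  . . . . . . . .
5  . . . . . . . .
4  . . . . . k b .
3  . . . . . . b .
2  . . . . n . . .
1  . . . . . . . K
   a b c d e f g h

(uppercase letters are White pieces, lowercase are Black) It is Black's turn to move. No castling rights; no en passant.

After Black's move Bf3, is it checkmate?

After Bf3: white king on h1; in check: yes, from the black bishop on f3.
King squares — g1: attacked by Ne2; g2: attacked by Bf3; h2: attacked by Bg3.
White has no legal moves → checkmate.

yes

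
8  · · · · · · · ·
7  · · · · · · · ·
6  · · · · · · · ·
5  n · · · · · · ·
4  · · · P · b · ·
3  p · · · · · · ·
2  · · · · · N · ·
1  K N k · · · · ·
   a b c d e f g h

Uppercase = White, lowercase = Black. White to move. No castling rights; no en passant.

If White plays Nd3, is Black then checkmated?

no

After Nd3: black king on c1; in check: yes, from the white knight on d3.
Black has 2 legal replies: Kc2, Kd1.
In check but a legal move exists → not checkmate.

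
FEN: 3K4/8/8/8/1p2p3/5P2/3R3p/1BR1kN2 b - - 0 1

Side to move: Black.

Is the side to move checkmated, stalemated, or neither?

Black to move; black king on e1.
In check: yes, from the white rook on c1.
King squares — d1: attacked by Rc1; f1: attacked by Rc1; d2: attacked by Nf1; e2: attacked by Rd2; f2: attacked by Rd2.
Legal moves for Black: none.
In check with no legal moves → checkmate.

checkmate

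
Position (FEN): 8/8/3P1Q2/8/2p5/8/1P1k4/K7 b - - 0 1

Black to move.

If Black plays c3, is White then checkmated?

no

After c3: white king on a1; in check: no.
White is not in check, so this cannot be checkmate.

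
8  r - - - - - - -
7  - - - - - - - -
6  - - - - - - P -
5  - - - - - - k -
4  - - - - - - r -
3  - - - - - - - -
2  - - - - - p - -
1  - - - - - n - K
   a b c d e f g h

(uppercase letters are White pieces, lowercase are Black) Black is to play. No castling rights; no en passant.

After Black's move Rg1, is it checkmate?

After Rg1: white king on h1; in check: yes, from the black rook on g1.
King squares — g1: attacked by Pf2; g2: attacked by Rg1; h2: attacked by Nf1.
White has no legal moves → checkmate.

yes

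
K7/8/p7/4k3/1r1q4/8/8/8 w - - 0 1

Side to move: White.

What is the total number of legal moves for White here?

White to move; king on a8.
In check: no.
Legal moves: none.
Count: 0.

0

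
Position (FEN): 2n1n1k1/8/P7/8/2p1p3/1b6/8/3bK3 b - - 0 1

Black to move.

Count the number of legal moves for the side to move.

23

Black to move; king on g8.
In check: no.
Legal moves: Kh8, Kf8, Kh7, Kg7, Kf7, Ng7, Nc7, Nf6, Ned6, Ne7, Na7, Ncd6, Nb6, Ba4, Bbc2, Ba2, Bh5, Bg4, Bf3, Be2, Bdc2, e3, c3.
Count: 23.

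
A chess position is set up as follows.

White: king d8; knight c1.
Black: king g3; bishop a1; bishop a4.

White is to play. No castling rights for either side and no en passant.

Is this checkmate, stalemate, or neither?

neither

White to move; white king on d8.
In check: no.
Legal moves for White: Kc8, Ke7, Kc7, Nd3, Nb3, Ne2+, Na2.
White has 7 legal moves and is not in check → neither.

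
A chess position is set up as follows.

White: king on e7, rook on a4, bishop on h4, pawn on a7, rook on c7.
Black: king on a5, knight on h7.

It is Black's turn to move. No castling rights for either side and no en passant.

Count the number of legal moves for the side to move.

Black to move; king on a5.
In check: yes, from the white rook on a4.
Legal moves: Kb6, Kb5, Kxa4.
Count: 3.

3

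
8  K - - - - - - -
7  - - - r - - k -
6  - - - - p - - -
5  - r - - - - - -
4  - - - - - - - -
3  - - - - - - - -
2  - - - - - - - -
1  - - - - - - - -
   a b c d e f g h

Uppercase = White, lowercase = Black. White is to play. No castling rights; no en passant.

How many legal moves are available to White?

White to move; king on a8.
In check: no.
Legal moves: none.
Count: 0.

0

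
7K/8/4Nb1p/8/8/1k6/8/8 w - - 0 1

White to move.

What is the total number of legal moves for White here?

3

White to move; king on h8.
In check: yes, from the black bishop on f6.
Legal moves: Kg8, Kh7, Ng7.
Count: 3.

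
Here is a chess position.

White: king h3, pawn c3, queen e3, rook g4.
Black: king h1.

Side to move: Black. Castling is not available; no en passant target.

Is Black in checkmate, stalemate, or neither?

Black to move; black king on h1.
In check: no.
King squares — g1: attacked by Qe3; g2: attacked by Kh3; h2: attacked by Kh3.
Legal moves for Black: none.
Not in check and no legal moves → stalemate.

stalemate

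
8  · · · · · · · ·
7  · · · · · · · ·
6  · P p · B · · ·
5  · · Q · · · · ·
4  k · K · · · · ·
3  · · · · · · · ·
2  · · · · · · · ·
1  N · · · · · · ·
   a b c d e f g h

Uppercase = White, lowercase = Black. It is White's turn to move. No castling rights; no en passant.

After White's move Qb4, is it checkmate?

yes

After Qb4: black king on a4; in check: yes, from the white queen on b4.
King squares — a3: attacked by Qb4; b3: attacked by Na1; b4: attacked by Kc4; a5: attacked by Qb4; b5: attacked by Qb4.
Black has no legal moves → checkmate.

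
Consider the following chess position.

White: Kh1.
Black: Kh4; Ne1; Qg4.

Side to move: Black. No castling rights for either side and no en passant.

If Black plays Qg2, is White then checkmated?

After Qg2: white king on h1; in check: yes, from the black queen on g2.
King squares — g1: attacked by Qg2; g2: attacked by Ne1; h2: attacked by Qg2.
White has no legal moves → checkmate.

yes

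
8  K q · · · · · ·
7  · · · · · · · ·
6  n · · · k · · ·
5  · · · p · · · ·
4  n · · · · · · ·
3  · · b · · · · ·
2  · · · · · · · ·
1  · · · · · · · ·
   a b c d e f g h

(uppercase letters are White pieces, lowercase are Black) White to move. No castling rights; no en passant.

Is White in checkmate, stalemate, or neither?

checkmate

White to move; white king on a8.
In check: yes, from the black queen on b8.
King squares — a7: attacked by Qb8; b7: attacked by Qb8; b8: attacked by Na6.
Legal moves for White: none.
In check with no legal moves → checkmate.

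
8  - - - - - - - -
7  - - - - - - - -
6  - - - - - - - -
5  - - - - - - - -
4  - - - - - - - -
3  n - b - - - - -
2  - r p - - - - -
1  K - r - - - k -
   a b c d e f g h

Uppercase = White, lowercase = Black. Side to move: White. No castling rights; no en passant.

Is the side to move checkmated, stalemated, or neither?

checkmate

White to move; white king on a1.
In check: yes, from the black rook on c1.
King squares — b1: attacked by Rc1; a2: attacked by Rb2; b2: attacked by Bc3.
Legal moves for White: none.
In check with no legal moves → checkmate.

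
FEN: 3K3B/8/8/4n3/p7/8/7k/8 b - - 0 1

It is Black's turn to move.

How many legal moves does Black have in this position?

14

Black to move; king on h2.
In check: no.
Legal moves: Nf7+, Nd7, Ng6, Nc6+, Ng4, Nc4, Nf3, Nd3, Kh3, Kg3, Kg2, Kh1, Kg1, a3.
Count: 14.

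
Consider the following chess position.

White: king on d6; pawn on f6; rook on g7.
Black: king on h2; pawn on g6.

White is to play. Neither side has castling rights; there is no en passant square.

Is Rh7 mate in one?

no

After Rh7: black king on h2; in check: yes, from the white rook on h7.
Black has 3 legal replies: Kg3, Kg2, Kg1.
In check but a legal move exists → not checkmate.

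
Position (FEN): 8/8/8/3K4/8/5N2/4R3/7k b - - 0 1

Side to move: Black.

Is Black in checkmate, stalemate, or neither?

stalemate

Black to move; black king on h1.
In check: no.
King squares — g1: attacked by Nf3; g2: attacked by Re2; h2: attacked by Re2.
Legal moves for Black: none.
Not in check and no legal moves → stalemate.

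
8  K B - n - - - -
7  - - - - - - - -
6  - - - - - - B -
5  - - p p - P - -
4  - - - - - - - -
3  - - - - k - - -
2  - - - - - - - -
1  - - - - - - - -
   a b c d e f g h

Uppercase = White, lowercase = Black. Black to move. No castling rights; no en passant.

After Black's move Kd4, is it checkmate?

After Kd4: white king on a8; in check: no.
White is not in check, so this cannot be checkmate.

no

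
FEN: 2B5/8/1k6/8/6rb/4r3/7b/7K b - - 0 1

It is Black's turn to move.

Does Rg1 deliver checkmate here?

After Rg1: white king on h1; in check: yes, from the black rook on g1.
White has 1 legal reply: Kxh2.
In check but a legal move exists → not checkmate.

no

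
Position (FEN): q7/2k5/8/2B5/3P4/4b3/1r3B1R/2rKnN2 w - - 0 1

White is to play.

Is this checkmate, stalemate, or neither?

White to move; white king on d1.
In check: yes, from the black rook on c1.
King squares — c1: attacked by Be3; e1: attacked by Rc1; c2: attacked by Rc1; d2: attacked by Rb2; e2: attacked by Rb2.
Legal moves for White: none.
In check with no legal moves → checkmate.

checkmate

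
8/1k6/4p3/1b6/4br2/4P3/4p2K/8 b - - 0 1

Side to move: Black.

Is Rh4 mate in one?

After Rh4: white king on h2; in check: yes, from the black rook on h4.
White has 2 legal replies: Kg3, Kg1.
In check but a legal move exists → not checkmate.

no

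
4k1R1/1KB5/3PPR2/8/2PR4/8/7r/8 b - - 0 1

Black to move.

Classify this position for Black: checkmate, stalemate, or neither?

checkmate

Black to move; black king on e8.
In check: yes, from the white rook on g8.
King squares — d7: attacked by Pe6; e7: attacked by Pd6; f7: attacked by Pe6; d8: attacked by Bc7; f8: attacked by Rf6.
Legal moves for Black: none.
In check with no legal moves → checkmate.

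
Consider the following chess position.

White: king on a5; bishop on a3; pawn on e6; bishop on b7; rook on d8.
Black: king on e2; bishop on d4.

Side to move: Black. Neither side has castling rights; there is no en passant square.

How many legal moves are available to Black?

Black to move; king on e2.
In check: no.
Legal moves: Bh8, Bg7, Ba7, Bf6, Bb6+, Be5, Bc5, Be3, Bc3+, Bf2, Bb2, Bg1, Ba1, Ke3, Kd3, Kf2, Kd2, Kf1, Ke1, Kd1.
Count: 20.

20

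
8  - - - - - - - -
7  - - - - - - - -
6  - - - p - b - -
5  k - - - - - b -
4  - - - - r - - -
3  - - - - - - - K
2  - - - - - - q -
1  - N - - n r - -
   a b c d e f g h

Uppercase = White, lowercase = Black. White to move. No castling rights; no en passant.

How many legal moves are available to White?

White to move; king on h3.
In check: yes, from the black queen on g2.
Legal moves: none.
Count: 0.

0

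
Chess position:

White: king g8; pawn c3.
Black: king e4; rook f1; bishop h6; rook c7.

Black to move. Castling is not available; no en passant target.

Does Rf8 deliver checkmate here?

After Rf8: white king on g8; in check: yes, from the black rook on f8.
King squares — f7: attacked by Rc7; g7: attacked by Bh6; h7: attacked by Rc7; f8: attacked by Bh6; h8: attacked by Rf8.
White has no legal moves → checkmate.

yes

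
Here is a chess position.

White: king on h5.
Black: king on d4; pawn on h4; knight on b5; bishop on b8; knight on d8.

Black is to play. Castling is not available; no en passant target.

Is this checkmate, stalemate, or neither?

Black to move; black king on d4.
In check: no.
Legal moves for Black include: Nf7, Nb7, Ne6, Nc6, Bc7, Ba7, Bd6, Be5, Bf4, Bg3, Bh2, Nc7, Na7, Nd6, Nc3, Na3, Ke5, Kd5, ... (list truncated; more exist).
Black has legal moves and is not in check → neither.

neither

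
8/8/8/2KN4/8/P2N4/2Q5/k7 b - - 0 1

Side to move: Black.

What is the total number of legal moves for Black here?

0

Black to move; king on a1.
In check: no.
Legal moves: none.
Count: 0.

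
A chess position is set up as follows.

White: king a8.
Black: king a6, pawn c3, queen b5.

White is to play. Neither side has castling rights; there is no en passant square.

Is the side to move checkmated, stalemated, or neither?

stalemate

White to move; white king on a8.
In check: no.
King squares — a7: attacked by Ka6; b7: attacked by Qb5; b8: attacked by Qb5.
Legal moves for White: none.
Not in check and no legal moves → stalemate.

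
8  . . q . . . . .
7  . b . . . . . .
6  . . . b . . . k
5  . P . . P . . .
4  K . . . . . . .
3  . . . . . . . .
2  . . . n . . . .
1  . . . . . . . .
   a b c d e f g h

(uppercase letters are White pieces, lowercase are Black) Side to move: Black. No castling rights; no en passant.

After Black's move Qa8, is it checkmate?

yes

After Qa8: white king on a4; in check: yes, from the black queen on a8.
King squares — a3: attacked by Bd6; b3: attacked by Nd2; b4: attacked by Bd6; a5: attacked by Qa8; b5: own pawn.
White has no legal moves → checkmate.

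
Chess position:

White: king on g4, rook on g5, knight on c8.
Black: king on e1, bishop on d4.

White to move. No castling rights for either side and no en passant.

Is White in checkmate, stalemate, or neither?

neither

White to move; white king on g4.
In check: no.
Legal moves for White include: Ne7, Na7, Nd6, Nb6, Rg8, Rg7, Rg6, Rh5, Rf5, Re5+, Rd5, Rc5, Rb5, Ra5, Kh5, Kf5, Kh4, Kf4, ... (list truncated; more exist).
White has legal moves and is not in check → neither.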